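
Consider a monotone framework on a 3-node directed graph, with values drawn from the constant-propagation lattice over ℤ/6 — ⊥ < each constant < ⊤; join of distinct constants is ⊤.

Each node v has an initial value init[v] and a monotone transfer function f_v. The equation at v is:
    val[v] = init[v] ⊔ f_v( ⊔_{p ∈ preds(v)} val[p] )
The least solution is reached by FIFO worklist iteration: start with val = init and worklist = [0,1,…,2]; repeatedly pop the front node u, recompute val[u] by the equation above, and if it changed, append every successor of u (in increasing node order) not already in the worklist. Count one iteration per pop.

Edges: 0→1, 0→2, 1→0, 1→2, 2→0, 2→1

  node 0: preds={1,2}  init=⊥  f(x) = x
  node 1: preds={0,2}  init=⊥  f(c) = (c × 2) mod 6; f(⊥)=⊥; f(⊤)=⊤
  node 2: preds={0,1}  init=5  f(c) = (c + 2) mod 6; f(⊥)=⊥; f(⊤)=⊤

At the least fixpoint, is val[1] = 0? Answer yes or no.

Worklist (7 pops):
  #1 pop 0: in=5 → 5 (was ⊥); enqueue []
  #2 pop 1: in=5 → 4 (was ⊥); enqueue [0]
  #3 pop 2: in=⊤ → ⊤ (was 5); enqueue [1]
  #4 pop 0: in=⊤ → ⊤ (was 5); enqueue [2]
  #5 pop 1: in=⊤ → ⊤ (was 4); enqueue [0]
  #6 pop 2: in=⊤ → ⊤ (no change)
  #7 pop 0: in=⊤ → ⊤ (no change)

Fixpoint:
  val[0] = ⊤
  val[1] = ⊤
  val[2] = ⊤

no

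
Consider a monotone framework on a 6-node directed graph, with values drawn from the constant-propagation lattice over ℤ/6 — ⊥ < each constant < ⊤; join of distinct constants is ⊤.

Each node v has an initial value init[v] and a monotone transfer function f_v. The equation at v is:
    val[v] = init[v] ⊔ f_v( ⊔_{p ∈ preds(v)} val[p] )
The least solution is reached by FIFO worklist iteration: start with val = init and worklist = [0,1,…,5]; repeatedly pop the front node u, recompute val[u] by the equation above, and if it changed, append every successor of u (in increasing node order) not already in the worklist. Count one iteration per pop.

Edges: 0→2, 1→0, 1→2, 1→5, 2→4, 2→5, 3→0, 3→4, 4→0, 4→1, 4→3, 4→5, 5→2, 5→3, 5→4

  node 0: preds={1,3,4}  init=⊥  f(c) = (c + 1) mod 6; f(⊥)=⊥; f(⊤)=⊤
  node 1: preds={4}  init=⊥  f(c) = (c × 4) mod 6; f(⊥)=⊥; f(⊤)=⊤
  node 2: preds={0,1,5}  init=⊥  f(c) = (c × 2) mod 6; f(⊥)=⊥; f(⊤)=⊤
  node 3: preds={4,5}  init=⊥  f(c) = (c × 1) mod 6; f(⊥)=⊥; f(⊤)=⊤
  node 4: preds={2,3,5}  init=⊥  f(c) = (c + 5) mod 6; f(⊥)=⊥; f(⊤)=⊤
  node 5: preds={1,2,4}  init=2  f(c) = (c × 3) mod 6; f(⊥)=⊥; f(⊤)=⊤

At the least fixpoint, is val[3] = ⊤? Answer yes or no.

yes

Trace (13 dequeues):
  [1] u=0 | in ⊥ | out ⊥ | ==
  [2] u=1 | in ⊥ | out ⊥ | ==
  [3] u=2 | in 2 | out 4 | prev ⊥ | push {}
  [4] u=3 | in 2 | out 2 | prev ⊥ | push {0}
  [5] u=4 | in ⊤ | out ⊤ | prev ⊥ | push {1,3}
  [6] u=5 | in ⊤ | out ⊤ | prev 2 | push {2,4}
  [7] u=0 | in ⊤ | out ⊤ | prev ⊥ | push {}
  [8] u=1 | in ⊤ | out ⊤ | prev ⊥ | push {0,5}
  [9] u=3 | in ⊤ | out ⊤ | prev 2 | push {}
  [10] u=2 | in ⊤ | out ⊤ | prev 4 | push {}
  [11] u=4 | in ⊤ | out ⊤ | ==
  [12] u=0 | in ⊤ | out ⊤ | ==
  [13] u=5 | in ⊤ | out ⊤ | ==

Converged values:
  [0] ⊤
  [1] ⊤
  [2] ⊤
  [3] ⊤
  [4] ⊤
  [5] ⊤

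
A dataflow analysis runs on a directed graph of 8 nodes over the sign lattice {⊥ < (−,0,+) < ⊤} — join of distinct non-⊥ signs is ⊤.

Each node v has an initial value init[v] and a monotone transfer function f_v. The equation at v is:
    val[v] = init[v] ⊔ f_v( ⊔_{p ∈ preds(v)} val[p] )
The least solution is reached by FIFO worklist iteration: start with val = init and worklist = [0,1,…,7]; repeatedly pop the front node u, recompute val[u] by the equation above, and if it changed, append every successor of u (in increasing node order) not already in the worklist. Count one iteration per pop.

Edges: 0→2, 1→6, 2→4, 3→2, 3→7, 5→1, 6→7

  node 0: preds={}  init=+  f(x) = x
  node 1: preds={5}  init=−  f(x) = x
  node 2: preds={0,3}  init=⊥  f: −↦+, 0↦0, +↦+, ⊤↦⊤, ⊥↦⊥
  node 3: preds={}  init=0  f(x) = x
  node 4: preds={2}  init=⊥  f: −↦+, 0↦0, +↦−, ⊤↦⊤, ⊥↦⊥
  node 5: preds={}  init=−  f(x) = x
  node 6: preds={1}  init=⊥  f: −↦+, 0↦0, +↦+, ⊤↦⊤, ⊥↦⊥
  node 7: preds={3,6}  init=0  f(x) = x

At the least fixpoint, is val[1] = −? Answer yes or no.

Iteration log — 8 steps:
  step 1. node 0  ⊔preds=⊥  new=+  stable
  step 2. node 1  ⊔preds=−  new=−  stable
  step 3. node 2  ⊔preds=⊤  new=⊤  old=⊥  +wl: 
  step 4. node 3  ⊔preds=⊥  new=0  stable
  step 5. node 4  ⊔preds=⊤  new=⊤  old=⊥  +wl: 
  step 6. node 5  ⊔preds=⊥  new=−  stable
  step 7. node 6  ⊔preds=−  new=+  old=⊥  +wl: 
  step 8. node 7  ⊔preds=⊤  new=⊤  old=0  +wl: 

Least fixpoint reached:
  node 0: +
  node 1: −
  node 2: ⊤
  node 3: 0
  node 4: ⊤
  node 5: −
  node 6: +
  node 7: ⊤

yes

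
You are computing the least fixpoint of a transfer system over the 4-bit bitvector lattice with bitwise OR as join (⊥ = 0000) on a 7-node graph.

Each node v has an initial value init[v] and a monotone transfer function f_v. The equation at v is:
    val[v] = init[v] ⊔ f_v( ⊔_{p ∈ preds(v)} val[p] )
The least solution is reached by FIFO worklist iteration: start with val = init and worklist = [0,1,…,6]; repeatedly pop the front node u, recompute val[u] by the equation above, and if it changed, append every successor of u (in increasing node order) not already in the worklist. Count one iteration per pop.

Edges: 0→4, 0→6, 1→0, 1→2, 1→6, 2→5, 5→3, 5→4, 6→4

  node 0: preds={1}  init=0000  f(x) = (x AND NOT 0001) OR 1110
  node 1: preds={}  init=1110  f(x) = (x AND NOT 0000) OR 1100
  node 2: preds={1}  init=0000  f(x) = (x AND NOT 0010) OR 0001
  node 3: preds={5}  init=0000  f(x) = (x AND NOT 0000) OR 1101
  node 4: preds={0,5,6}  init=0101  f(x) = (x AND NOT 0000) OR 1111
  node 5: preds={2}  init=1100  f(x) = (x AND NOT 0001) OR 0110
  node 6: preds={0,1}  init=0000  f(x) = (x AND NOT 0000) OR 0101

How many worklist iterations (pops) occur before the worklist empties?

9

Worklist (9 pops):
  #1 pop 0: in=1110 → 1110 (was 0000); enqueue []
  #2 pop 1: in=0000 → 1110 (no change)
  #3 pop 2: in=1110 → 1101 (was 0000); enqueue []
  #4 pop 3: in=1100 → 1101 (was 0000); enqueue []
  #5 pop 4: in=1110 → 1111 (was 0101); enqueue []
  #6 pop 5: in=1101 → 1110 (was 1100); enqueue [3,4]
  #7 pop 6: in=1110 → 1111 (was 0000); enqueue []
  #8 pop 3: in=1110 → 1111 (was 1101); enqueue []
  #9 pop 4: in=1111 → 1111 (no change)

Fixpoint:
  val[0] = 1110
  val[1] = 1110
  val[2] = 1101
  val[3] = 1111
  val[4] = 1111
  val[5] = 1110
  val[6] = 1111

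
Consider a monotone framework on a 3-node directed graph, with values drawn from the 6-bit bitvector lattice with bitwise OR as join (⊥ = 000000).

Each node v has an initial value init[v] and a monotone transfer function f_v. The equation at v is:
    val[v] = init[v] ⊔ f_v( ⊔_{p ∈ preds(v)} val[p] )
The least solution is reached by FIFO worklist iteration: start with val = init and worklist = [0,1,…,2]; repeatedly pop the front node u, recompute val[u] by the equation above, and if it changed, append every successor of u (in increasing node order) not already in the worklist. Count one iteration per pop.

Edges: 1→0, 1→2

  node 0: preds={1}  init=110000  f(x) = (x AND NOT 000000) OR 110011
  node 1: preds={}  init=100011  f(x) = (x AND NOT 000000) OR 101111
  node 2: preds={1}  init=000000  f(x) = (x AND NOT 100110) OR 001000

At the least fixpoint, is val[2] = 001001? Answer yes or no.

yes

Worklist (4 pops):
  #1 pop 0: in=100011 → 110011 (was 110000); enqueue []
  #2 pop 1: in=000000 → 101111 (was 100011); enqueue [0]
  #3 pop 2: in=101111 → 001001 (was 000000); enqueue []
  #4 pop 0: in=101111 → 111111 (was 110011); enqueue []

Fixpoint:
  val[0] = 111111
  val[1] = 101111
  val[2] = 001001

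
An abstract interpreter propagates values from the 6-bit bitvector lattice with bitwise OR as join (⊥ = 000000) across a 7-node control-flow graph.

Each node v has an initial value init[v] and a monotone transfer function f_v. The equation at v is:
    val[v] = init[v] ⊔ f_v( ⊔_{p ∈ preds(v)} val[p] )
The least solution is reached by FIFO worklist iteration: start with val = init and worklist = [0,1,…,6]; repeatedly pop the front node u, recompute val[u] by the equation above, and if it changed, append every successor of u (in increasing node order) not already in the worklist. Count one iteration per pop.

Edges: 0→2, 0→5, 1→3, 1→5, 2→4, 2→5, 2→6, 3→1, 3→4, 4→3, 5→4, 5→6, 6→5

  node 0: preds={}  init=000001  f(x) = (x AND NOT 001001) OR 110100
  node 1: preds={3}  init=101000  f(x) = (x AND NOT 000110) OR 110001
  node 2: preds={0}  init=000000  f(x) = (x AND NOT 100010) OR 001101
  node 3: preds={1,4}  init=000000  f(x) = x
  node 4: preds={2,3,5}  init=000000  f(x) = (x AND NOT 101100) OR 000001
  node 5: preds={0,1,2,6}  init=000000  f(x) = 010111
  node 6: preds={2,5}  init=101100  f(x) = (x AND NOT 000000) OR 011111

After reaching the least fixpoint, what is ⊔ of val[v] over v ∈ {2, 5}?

011111

Trace (14 dequeues):
  [1] u=0 | in 000000 | out 110101 | prev 000001 | push {}
  [2] u=1 | in 000000 | out 111001 | prev 101000 | push {}
  [3] u=2 | in 110101 | out 011101 | prev 000000 | push {}
  [4] u=3 | in 111001 | out 111001 | prev 000000 | push {1}
  [5] u=4 | in 111101 | out 010001 | prev 000000 | push {3}
  [6] u=5 | in 111101 | out 010111 | prev 000000 | push {4}
  [7] u=6 | in 011111 | out 111111 | prev 101100 | push {5}
  [8] u=1 | in 111001 | out 111001 | ==
  [9] u=3 | in 111001 | out 111001 | ==
  [10] u=4 | in 111111 | out 010011 | prev 010001 | push {3}
  [11] u=5 | in 111111 | out 010111 | ==
  [12] u=3 | in 111011 | out 111011 | prev 111001 | push {1,4}
  [13] u=1 | in 111011 | out 111001 | ==
  [14] u=4 | in 111111 | out 010011 | ==

Converged values:
  [0] 110101
  [1] 111001
  [2] 011101
  [3] 111011
  [4] 010011
  [5] 010111
  [6] 111111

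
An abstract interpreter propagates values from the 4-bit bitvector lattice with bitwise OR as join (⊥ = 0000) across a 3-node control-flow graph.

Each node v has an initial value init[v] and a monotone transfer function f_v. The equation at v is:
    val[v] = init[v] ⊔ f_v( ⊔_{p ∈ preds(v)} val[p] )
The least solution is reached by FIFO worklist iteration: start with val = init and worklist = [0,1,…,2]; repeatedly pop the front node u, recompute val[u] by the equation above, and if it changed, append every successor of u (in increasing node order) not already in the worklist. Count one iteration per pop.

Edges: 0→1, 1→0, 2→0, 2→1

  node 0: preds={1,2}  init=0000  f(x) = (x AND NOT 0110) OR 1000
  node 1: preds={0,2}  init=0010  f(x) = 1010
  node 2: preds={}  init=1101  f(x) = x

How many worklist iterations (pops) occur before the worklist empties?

Trace (4 dequeues):
  [1] u=0 | in 1111 | out 1001 | prev 0000 | push {}
  [2] u=1 | in 1101 | out 1010 | prev 0010 | push {0}
  [3] u=2 | in 0000 | out 1101 | ==
  [4] u=0 | in 1111 | out 1001 | ==

Converged values:
  [0] 1001
  [1] 1010
  [2] 1101

4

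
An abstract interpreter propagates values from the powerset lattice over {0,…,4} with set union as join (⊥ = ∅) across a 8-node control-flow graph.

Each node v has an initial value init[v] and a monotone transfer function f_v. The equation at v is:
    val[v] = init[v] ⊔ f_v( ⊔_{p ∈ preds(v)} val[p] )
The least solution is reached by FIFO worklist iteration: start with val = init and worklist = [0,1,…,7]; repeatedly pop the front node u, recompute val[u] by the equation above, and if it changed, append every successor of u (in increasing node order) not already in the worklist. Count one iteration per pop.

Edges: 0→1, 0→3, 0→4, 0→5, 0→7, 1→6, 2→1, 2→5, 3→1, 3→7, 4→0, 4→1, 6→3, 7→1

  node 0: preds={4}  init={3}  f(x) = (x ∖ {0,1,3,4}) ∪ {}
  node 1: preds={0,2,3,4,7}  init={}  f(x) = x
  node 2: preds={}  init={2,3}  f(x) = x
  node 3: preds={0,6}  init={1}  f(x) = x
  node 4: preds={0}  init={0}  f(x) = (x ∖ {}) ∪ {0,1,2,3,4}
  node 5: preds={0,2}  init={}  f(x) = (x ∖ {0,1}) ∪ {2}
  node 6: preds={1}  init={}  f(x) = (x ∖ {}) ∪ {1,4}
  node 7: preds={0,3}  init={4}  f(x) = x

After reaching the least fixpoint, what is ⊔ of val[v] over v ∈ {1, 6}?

{0,1,2,3,4}

Iteration log — 16 steps:
  step 1. node 0  ⊔preds={0}  new={3}  stable
  step 2. node 1  ⊔preds={0,1,2,3,4}  new={0,1,2,3,4}  old={}  +wl: 
  step 3. node 2  ⊔preds={}  new={2,3}  stable
  step 4. node 3  ⊔preds={3}  new={1,3}  old={1}  +wl: 1
  step 5. node 4  ⊔preds={3}  new={0,1,2,3,4}  old={0}  +wl: 0
  step 6. node 5  ⊔preds={2,3}  new={2,3}  old={}  +wl: 
  step 7. node 6  ⊔preds={0,1,2,3,4}  new={0,1,2,3,4}  old={}  +wl: 3
  step 8. node 7  ⊔preds={1,3}  new={1,3,4}  old={4}  +wl: 
  step 9. node 1  ⊔preds={0,1,2,3,4}  new={0,1,2,3,4}  stable
  step 10. node 0  ⊔preds={0,1,2,3,4}  new={2,3}  old={3}  +wl: 1,4,5,7
  step 11. node 3  ⊔preds={0,1,2,3,4}  new={0,1,2,3,4}  old={1,3}  +wl: 
  step 12. node 1  ⊔preds={0,1,2,3,4}  new={0,1,2,3,4}  stable
  step 13. node 4  ⊔preds={2,3}  new={0,1,2,3,4}  stable
  step 14. node 5  ⊔preds={2,3}  new={2,3}  stable
  step 15. node 7  ⊔preds={0,1,2,3,4}  new={0,1,2,3,4}  old={1,3,4}  +wl: 1
  step 16. node 1  ⊔preds={0,1,2,3,4}  new={0,1,2,3,4}  stable

Least fixpoint reached:
  node 0: {2,3}
  node 1: {0,1,2,3,4}
  node 2: {2,3}
  node 3: {0,1,2,3,4}
  node 4: {0,1,2,3,4}
  node 5: {2,3}
  node 6: {0,1,2,3,4}
  node 7: {0,1,2,3,4}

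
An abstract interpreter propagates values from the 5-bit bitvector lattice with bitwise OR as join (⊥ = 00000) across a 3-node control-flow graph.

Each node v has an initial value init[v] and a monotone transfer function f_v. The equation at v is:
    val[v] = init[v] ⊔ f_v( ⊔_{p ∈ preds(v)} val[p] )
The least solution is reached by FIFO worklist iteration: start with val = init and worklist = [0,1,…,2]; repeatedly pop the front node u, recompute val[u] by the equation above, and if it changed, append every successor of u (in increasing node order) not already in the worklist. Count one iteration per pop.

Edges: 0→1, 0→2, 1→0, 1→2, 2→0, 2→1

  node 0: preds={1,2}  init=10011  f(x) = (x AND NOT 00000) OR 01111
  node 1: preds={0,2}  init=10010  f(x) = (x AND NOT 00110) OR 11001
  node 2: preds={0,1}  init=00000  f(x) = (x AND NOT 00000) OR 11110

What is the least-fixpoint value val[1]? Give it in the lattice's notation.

Worklist (5 pops):
  #1 pop 0: in=10010 → 11111 (was 10011); enqueue []
  #2 pop 1: in=11111 → 11011 (was 10010); enqueue [0]
  #3 pop 2: in=11111 → 11111 (was 00000); enqueue [1]
  #4 pop 0: in=11111 → 11111 (no change)
  #5 pop 1: in=11111 → 11011 (no change)

Fixpoint:
  val[0] = 11111
  val[1] = 11011
  val[2] = 11111

11011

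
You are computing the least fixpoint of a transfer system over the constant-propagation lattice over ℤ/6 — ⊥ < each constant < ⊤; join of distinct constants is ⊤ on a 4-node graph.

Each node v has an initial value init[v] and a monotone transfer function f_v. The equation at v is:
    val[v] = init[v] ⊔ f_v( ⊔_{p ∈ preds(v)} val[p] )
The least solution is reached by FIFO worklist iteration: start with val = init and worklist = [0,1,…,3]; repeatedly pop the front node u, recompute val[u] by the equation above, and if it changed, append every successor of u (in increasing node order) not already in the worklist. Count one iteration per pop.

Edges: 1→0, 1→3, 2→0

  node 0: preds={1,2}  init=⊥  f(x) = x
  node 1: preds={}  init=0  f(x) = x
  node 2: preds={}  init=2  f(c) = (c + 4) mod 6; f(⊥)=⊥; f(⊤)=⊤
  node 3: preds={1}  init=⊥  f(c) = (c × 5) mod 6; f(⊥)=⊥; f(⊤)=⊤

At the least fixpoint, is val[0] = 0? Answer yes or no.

no

Trace (4 dequeues):
  [1] u=0 | in ⊤ | out ⊤ | prev ⊥ | push {}
  [2] u=1 | in ⊥ | out 0 | ==
  [3] u=2 | in ⊥ | out 2 | ==
  [4] u=3 | in 0 | out 0 | prev ⊥ | push {}

Converged values:
  [0] ⊤
  [1] 0
  [2] 2
  [3] 0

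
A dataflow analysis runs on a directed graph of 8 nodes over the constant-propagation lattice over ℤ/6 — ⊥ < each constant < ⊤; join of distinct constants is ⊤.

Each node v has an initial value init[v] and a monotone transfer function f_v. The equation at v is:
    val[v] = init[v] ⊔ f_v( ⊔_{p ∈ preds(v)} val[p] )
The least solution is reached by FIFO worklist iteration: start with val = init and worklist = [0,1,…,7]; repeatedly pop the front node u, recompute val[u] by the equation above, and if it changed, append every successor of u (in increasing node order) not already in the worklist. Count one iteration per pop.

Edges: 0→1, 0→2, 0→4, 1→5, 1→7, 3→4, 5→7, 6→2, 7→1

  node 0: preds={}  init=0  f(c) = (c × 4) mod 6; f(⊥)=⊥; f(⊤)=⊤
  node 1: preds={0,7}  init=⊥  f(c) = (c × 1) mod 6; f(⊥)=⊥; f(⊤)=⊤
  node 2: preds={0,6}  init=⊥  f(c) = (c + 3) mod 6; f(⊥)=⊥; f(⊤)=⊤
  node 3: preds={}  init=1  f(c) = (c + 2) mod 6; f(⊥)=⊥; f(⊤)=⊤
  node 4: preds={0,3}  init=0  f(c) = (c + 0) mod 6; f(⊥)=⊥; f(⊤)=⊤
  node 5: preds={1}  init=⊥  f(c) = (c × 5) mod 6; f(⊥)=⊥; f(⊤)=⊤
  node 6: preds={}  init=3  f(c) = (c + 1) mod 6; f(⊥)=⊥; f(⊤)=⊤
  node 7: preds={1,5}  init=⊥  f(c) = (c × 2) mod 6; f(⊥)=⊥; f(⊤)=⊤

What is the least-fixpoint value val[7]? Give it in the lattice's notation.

Trace (9 dequeues):
  [1] u=0 | in ⊥ | out 0 | ==
  [2] u=1 | in 0 | out 0 | prev ⊥ | push {}
  [3] u=2 | in ⊤ | out ⊤ | prev ⊥ | push {}
  [4] u=3 | in ⊥ | out 1 | ==
  [5] u=4 | in ⊤ | out ⊤ | prev 0 | push {}
  [6] u=5 | in 0 | out 0 | prev ⊥ | push {}
  [7] u=6 | in ⊥ | out 3 | ==
  [8] u=7 | in 0 | out 0 | prev ⊥ | push {1}
  [9] u=1 | in 0 | out 0 | ==

Converged values:
  [0] 0
  [1] 0
  [2] ⊤
  [3] 1
  [4] ⊤
  [5] 0
  [6] 3
  [7] 0

0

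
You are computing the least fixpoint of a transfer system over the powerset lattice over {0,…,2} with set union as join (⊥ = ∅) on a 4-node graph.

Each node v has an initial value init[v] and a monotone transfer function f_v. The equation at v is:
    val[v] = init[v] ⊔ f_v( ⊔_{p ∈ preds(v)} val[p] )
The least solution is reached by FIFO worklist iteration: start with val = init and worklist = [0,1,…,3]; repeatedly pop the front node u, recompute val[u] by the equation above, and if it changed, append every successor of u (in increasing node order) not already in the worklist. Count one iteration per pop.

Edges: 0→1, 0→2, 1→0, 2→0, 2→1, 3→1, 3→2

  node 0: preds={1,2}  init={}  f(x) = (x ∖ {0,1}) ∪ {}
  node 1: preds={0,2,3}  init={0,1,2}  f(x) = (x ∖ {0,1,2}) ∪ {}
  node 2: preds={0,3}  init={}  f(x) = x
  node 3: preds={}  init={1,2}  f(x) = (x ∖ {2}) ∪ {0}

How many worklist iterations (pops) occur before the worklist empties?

9

Worklist (9 pops):
  #1 pop 0: in={0,1,2} → {2} (was {}); enqueue []
  #2 pop 1: in={1,2} → {0,1,2} (no change)
  #3 pop 2: in={1,2} → {1,2} (was {}); enqueue [0,1]
  #4 pop 3: in={} → {0,1,2} (was {1,2}); enqueue [2]
  #5 pop 0: in={0,1,2} → {2} (no change)
  #6 pop 1: in={0,1,2} → {0,1,2} (no change)
  #7 pop 2: in={0,1,2} → {0,1,2} (was {1,2}); enqueue [0,1]
  #8 pop 0: in={0,1,2} → {2} (no change)
  #9 pop 1: in={0,1,2} → {0,1,2} (no change)

Fixpoint:
  val[0] = {2}
  val[1] = {0,1,2}
  val[2] = {0,1,2}
  val[3] = {0,1,2}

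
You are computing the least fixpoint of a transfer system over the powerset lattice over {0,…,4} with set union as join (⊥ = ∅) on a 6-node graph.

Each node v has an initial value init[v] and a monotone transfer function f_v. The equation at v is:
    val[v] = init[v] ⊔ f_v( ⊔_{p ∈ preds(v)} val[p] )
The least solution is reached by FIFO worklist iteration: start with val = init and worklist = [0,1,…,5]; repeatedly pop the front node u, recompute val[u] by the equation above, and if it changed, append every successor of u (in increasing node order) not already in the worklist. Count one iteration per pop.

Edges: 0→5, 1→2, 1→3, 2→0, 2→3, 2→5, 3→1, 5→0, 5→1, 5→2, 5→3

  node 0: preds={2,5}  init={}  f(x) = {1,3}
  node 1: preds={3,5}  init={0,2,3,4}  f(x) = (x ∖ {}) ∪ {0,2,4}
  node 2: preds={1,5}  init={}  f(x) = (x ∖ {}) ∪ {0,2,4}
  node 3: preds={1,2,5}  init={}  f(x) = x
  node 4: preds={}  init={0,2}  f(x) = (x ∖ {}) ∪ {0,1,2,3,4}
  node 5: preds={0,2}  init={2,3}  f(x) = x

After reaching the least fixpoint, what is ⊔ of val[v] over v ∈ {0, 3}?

Trace (13 dequeues):
  [1] u=0 | in {2,3} | out {1,3} | prev {} | push {}
  [2] u=1 | in {2,3} | out {0,2,3,4} | ==
  [3] u=2 | in {0,2,3,4} | out {0,2,3,4} | prev {} | push {0}
  [4] u=3 | in {0,2,3,4} | out {0,2,3,4} | prev {} | push {1}
  [5] u=4 | in {} | out {0,1,2,3,4} | prev {0,2} | push {}
  [6] u=5 | in {0,1,2,3,4} | out {0,1,2,3,4} | prev {2,3} | push {2,3}
  [7] u=0 | in {0,1,2,3,4} | out {1,3} | ==
  [8] u=1 | in {0,1,2,3,4} | out {0,1,2,3,4} | prev {0,2,3,4} | push {}
  [9] u=2 | in {0,1,2,3,4} | out {0,1,2,3,4} | prev {0,2,3,4} | push {0,5}
  [10] u=3 | in {0,1,2,3,4} | out {0,1,2,3,4} | prev {0,2,3,4} | push {1}
  [11] u=0 | in {0,1,2,3,4} | out {1,3} | ==
  [12] u=5 | in {0,1,2,3,4} | out {0,1,2,3,4} | ==
  [13] u=1 | in {0,1,2,3,4} | out {0,1,2,3,4} | ==

Converged values:
  [0] {1,3}
  [1] {0,1,2,3,4}
  [2] {0,1,2,3,4}
  [3] {0,1,2,3,4}
  [4] {0,1,2,3,4}
  [5] {0,1,2,3,4}

{0,1,2,3,4}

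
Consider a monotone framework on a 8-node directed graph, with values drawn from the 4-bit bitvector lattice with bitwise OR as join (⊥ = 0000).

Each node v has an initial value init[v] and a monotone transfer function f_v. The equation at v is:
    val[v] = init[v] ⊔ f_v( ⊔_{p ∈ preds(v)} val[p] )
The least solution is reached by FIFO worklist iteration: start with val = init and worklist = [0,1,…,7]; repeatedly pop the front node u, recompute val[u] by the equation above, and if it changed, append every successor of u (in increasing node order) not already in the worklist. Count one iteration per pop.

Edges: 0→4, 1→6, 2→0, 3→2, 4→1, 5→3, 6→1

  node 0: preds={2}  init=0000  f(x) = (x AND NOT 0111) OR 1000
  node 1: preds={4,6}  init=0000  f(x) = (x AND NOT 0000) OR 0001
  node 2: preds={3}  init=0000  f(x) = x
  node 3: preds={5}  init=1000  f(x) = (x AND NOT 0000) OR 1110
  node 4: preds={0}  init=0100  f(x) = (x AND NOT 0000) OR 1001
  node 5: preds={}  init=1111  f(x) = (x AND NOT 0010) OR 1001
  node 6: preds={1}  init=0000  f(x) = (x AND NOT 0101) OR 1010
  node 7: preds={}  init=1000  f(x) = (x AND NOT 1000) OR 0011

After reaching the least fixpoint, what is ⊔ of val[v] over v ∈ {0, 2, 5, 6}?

1111

Trace (13 dequeues):
  [1] u=0 | in 0000 | out 1000 | prev 0000 | push {}
  [2] u=1 | in 0100 | out 0101 | prev 0000 | push {}
  [3] u=2 | in 1000 | out 1000 | prev 0000 | push {0}
  [4] u=3 | in 1111 | out 1111 | prev 1000 | push {2}
  [5] u=4 | in 1000 | out 1101 | prev 0100 | push {1}
  [6] u=5 | in 0000 | out 1111 | ==
  [7] u=6 | in 0101 | out 1010 | prev 0000 | push {}
  [8] u=7 | in 0000 | out 1011 | prev 1000 | push {}
  [9] u=0 | in 1000 | out 1000 | ==
  [10] u=2 | in 1111 | out 1111 | prev 1000 | push {0}
  [11] u=1 | in 1111 | out 1111 | prev 0101 | push {6}
  [12] u=0 | in 1111 | out 1000 | ==
  [13] u=6 | in 1111 | out 1010 | ==

Converged values:
  [0] 1000
  [1] 1111
  [2] 1111
  [3] 1111
  [4] 1101
  [5] 1111
  [6] 1010
  [7] 1011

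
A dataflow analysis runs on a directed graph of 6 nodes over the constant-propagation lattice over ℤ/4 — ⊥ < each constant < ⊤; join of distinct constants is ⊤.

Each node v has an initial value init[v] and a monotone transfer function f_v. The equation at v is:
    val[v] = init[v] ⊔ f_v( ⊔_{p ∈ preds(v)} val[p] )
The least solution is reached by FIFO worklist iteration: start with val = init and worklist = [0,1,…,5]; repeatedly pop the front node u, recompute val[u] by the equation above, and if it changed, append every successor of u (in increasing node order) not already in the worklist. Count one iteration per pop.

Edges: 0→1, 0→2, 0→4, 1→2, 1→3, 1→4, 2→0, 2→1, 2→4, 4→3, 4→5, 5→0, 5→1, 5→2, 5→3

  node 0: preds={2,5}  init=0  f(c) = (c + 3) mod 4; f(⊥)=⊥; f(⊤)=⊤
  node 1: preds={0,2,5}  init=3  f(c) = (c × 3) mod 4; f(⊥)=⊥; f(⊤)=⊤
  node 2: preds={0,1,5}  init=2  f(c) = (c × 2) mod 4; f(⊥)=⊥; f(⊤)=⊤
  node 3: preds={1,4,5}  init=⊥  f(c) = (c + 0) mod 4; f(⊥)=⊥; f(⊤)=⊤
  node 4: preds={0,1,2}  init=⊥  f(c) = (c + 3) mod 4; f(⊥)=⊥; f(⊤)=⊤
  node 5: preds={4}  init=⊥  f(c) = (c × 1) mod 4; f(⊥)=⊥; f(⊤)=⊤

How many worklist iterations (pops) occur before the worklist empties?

10

Trace (10 dequeues):
  [1] u=0 | in 2 | out ⊤ | prev 0 | push {}
  [2] u=1 | in ⊤ | out ⊤ | prev 3 | push {}
  [3] u=2 | in ⊤ | out ⊤ | prev 2 | push {0,1}
  [4] u=3 | in ⊤ | out ⊤ | prev ⊥ | push {}
  [5] u=4 | in ⊤ | out ⊤ | prev ⊥ | push {3}
  [6] u=5 | in ⊤ | out ⊤ | prev ⊥ | push {2}
  [7] u=0 | in ⊤ | out ⊤ | ==
  [8] u=1 | in ⊤ | out ⊤ | ==
  [9] u=3 | in ⊤ | out ⊤ | ==
  [10] u=2 | in ⊤ | out ⊤ | ==

Converged values:
  [0] ⊤
  [1] ⊤
  [2] ⊤
  [3] ⊤
  [4] ⊤
  [5] ⊤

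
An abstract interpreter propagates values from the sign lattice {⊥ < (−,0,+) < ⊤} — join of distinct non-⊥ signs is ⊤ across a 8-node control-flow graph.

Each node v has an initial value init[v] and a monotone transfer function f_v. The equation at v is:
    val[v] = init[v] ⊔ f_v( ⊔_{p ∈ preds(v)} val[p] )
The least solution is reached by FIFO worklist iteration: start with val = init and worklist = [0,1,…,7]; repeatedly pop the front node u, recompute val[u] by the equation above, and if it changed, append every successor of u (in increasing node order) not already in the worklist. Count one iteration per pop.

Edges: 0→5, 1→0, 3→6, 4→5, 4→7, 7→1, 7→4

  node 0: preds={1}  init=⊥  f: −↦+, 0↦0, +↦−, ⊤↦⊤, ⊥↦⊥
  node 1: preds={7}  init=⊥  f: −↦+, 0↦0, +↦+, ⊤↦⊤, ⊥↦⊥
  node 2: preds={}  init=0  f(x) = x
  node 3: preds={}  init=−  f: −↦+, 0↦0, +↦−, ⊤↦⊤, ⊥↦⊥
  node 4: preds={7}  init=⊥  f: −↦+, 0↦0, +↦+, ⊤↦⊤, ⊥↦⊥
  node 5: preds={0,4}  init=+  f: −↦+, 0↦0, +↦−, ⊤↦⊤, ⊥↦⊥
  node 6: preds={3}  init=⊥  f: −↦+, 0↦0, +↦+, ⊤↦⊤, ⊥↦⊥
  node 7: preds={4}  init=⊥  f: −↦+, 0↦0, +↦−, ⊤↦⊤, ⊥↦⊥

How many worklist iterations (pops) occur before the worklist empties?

8

Worklist (8 pops):
  #1 pop 0: in=⊥ → ⊥ (no change)
  #2 pop 1: in=⊥ → ⊥ (no change)
  #3 pop 2: in=⊥ → 0 (no change)
  #4 pop 3: in=⊥ → − (no change)
  #5 pop 4: in=⊥ → ⊥ (no change)
  #6 pop 5: in=⊥ → + (no change)
  #7 pop 6: in=− → + (was ⊥); enqueue []
  #8 pop 7: in=⊥ → ⊥ (no change)

Fixpoint:
  val[0] = ⊥
  val[1] = ⊥
  val[2] = 0
  val[3] = −
  val[4] = ⊥
  val[5] = +
  val[6] = +
  val[7] = ⊥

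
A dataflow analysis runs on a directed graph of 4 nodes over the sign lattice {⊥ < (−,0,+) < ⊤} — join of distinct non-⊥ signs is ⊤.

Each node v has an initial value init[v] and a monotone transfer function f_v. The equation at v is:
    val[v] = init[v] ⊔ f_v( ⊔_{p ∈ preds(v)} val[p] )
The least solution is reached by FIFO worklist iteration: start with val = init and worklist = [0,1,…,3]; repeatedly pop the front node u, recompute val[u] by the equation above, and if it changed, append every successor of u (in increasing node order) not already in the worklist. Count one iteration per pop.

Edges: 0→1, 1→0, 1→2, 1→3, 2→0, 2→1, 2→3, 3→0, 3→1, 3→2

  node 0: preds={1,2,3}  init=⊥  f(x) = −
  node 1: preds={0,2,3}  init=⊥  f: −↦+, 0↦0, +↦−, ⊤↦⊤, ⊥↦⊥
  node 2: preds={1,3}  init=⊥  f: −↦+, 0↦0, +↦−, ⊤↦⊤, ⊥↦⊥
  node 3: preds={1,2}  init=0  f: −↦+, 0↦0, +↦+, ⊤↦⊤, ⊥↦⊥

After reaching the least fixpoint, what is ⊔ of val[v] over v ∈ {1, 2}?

⊤

Iteration log — 7 steps:
  step 1. node 0  ⊔preds=0  new=−  old=⊥  +wl: 
  step 2. node 1  ⊔preds=⊤  new=⊤  old=⊥  +wl: 0
  step 3. node 2  ⊔preds=⊤  new=⊤  old=⊥  +wl: 1
  step 4. node 3  ⊔preds=⊤  new=⊤  old=0  +wl: 2
  step 5. node 0  ⊔preds=⊤  new=−  stable
  step 6. node 1  ⊔preds=⊤  new=⊤  stable
  step 7. node 2  ⊔preds=⊤  new=⊤  stable

Least fixpoint reached:
  node 0: −
  node 1: ⊤
  node 2: ⊤
  node 3: ⊤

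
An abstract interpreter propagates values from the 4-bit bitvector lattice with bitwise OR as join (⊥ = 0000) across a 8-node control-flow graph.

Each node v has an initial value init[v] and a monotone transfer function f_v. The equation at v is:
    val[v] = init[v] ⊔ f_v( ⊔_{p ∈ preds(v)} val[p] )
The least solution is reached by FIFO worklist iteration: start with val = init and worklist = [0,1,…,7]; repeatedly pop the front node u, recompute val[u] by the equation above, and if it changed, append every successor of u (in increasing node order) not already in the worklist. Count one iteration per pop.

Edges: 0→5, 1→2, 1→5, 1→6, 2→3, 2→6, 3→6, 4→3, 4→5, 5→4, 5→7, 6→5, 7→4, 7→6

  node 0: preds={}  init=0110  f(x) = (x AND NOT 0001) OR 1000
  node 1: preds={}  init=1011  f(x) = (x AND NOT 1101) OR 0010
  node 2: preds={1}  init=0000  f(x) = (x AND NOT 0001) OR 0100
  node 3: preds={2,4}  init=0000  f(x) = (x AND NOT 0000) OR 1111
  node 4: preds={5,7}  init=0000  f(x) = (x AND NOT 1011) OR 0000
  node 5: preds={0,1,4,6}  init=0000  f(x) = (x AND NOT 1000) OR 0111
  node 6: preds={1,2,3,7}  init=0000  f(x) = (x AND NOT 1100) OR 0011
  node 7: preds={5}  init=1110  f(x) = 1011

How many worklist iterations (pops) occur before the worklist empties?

Worklist (12 pops):
  #1 pop 0: in=0000 → 1110 (was 0110); enqueue []
  #2 pop 1: in=0000 → 1011 (no change)
  #3 pop 2: in=1011 → 1110 (was 0000); enqueue []
  #4 pop 3: in=1110 → 1111 (was 0000); enqueue []
  #5 pop 4: in=1110 → 0100 (was 0000); enqueue [3]
  #6 pop 5: in=1111 → 0111 (was 0000); enqueue [4]
  #7 pop 6: in=1111 → 0011 (was 0000); enqueue [5]
  #8 pop 7: in=0111 → 1111 (was 1110); enqueue [6]
  #9 pop 3: in=1110 → 1111 (no change)
  #10 pop 4: in=1111 → 0100 (no change)
  #11 pop 5: in=1111 → 0111 (no change)
  #12 pop 6: in=1111 → 0011 (no change)

Fixpoint:
  val[0] = 1110
  val[1] = 1011
  val[2] = 1110
  val[3] = 1111
  val[4] = 0100
  val[5] = 0111
  val[6] = 0011
  val[7] = 1111

12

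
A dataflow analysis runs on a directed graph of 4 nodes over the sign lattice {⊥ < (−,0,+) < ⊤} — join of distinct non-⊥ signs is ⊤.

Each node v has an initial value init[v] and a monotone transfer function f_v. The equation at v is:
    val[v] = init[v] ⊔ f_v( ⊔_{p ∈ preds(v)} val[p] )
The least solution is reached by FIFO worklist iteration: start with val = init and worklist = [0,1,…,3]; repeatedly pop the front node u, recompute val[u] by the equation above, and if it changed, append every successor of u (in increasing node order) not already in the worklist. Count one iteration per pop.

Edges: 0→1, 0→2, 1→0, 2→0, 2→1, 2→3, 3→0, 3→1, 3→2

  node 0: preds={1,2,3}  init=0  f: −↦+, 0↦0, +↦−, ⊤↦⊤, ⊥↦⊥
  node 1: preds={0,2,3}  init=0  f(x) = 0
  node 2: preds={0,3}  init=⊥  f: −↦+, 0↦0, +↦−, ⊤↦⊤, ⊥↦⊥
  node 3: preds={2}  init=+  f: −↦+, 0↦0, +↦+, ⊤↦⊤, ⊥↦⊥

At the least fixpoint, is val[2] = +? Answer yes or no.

no

Trace (7 dequeues):
  [1] u=0 | in ⊤ | out ⊤ | prev 0 | push {}
  [2] u=1 | in ⊤ | out 0 | ==
  [3] u=2 | in ⊤ | out ⊤ | prev ⊥ | push {0,1}
  [4] u=3 | in ⊤ | out ⊤ | prev + | push {2}
  [5] u=0 | in ⊤ | out ⊤ | ==
  [6] u=1 | in ⊤ | out 0 | ==
  [7] u=2 | in ⊤ | out ⊤ | ==

Converged values:
  [0] ⊤
  [1] 0
  [2] ⊤
  [3] ⊤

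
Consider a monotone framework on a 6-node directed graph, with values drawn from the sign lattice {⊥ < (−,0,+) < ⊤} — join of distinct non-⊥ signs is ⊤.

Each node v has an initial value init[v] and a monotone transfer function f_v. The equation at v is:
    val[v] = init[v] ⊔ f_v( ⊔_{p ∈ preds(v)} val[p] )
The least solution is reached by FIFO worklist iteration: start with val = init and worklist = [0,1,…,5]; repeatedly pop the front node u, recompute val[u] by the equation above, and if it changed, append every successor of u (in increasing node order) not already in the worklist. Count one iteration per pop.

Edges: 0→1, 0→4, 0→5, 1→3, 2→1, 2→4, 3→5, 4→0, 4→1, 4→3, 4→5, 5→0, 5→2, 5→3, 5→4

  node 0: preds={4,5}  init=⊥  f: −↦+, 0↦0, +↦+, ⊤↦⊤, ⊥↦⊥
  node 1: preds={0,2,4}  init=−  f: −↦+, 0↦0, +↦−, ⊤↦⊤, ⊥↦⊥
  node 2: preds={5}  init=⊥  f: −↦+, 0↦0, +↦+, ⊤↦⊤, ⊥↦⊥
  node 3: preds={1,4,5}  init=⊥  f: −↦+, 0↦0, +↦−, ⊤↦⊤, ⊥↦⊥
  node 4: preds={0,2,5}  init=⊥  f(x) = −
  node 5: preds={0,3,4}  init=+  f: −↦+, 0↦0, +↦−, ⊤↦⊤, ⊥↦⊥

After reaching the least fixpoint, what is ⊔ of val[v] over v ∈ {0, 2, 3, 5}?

Trace (13 dequeues):
  [1] u=0 | in + | out + | prev ⊥ | push {}
  [2] u=1 | in + | out − | ==
  [3] u=2 | in + | out + | prev ⊥ | push {1}
  [4] u=3 | in ⊤ | out ⊤ | prev ⊥ | push {}
  [5] u=4 | in + | out − | prev ⊥ | push {0,3}
  [6] u=5 | in ⊤ | out ⊤ | prev + | push {2,4}
  [7] u=1 | in ⊤ | out ⊤ | prev − | push {}
  [8] u=0 | in ⊤ | out ⊤ | prev + | push {1,5}
  [9] u=3 | in ⊤ | out ⊤ | ==
  [10] u=2 | in ⊤ | out ⊤ | prev + | push {}
  [11] u=4 | in ⊤ | out − | ==
  [12] u=1 | in ⊤ | out ⊤ | ==
  [13] u=5 | in ⊤ | out ⊤ | ==

Converged values:
  [0] ⊤
  [1] ⊤
  [2] ⊤
  [3] ⊤
  [4] −
  [5] ⊤

⊤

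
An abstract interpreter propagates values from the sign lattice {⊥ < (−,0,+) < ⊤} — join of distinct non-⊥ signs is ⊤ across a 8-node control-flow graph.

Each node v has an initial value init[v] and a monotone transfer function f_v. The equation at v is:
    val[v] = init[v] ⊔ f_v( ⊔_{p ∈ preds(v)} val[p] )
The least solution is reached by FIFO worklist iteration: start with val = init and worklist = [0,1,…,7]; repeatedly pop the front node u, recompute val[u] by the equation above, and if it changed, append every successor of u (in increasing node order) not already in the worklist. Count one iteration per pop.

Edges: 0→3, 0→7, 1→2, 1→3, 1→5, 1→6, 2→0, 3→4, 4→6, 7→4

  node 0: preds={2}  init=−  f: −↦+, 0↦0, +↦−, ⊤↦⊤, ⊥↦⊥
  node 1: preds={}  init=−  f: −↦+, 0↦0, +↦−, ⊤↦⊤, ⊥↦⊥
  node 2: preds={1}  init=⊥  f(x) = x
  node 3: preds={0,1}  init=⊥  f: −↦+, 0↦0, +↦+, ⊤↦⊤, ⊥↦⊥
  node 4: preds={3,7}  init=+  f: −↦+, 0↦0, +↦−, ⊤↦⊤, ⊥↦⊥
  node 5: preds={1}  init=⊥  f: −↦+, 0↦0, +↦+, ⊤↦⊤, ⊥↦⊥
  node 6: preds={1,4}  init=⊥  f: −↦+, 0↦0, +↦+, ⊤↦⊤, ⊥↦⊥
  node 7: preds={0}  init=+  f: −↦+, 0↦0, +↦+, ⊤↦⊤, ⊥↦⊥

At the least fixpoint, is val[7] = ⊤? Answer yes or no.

yes

Iteration log — 12 steps:
  step 1. node 0  ⊔preds=⊥  new=−  stable
  step 2. node 1  ⊔preds=⊥  new=−  stable
  step 3. node 2  ⊔preds=−  new=−  old=⊥  +wl: 0
  step 4. node 3  ⊔preds=−  new=+  old=⊥  +wl: 
  step 5. node 4  ⊔preds=+  new=⊤  old=+  +wl: 
  step 6. node 5  ⊔preds=−  new=+  old=⊥  +wl: 
  step 7. node 6  ⊔preds=⊤  new=⊤  old=⊥  +wl: 
  step 8. node 7  ⊔preds=−  new=+  stable
  step 9. node 0  ⊔preds=−  new=⊤  old=−  +wl: 3,7
  step 10. node 3  ⊔preds=⊤  new=⊤  old=+  +wl: 4
  step 11. node 7  ⊔preds=⊤  new=⊤  old=+  +wl: 
  step 12. node 4  ⊔preds=⊤  new=⊤  stable

Least fixpoint reached:
  node 0: ⊤
  node 1: −
  node 2: −
  node 3: ⊤
  node 4: ⊤
  node 5: +
  node 6: ⊤
  node 7: ⊤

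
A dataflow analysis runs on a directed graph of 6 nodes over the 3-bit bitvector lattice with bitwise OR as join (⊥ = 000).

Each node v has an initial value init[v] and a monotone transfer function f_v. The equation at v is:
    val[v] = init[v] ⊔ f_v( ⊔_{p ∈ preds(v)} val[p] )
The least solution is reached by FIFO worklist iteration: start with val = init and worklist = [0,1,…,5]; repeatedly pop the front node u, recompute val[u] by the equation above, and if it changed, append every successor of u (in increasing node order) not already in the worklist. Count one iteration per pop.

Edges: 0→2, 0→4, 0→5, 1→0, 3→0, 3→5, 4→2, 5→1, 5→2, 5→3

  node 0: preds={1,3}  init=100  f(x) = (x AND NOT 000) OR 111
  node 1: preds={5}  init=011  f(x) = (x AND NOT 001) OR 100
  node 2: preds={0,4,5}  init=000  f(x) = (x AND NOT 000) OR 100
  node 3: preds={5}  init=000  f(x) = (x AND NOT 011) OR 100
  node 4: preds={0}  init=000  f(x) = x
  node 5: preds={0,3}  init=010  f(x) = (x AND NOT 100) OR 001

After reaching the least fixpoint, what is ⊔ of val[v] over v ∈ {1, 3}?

111

Trace (10 dequeues):
  [1] u=0 | in 011 | out 111 | prev 100 | push {}
  [2] u=1 | in 010 | out 111 | prev 011 | push {0}
  [3] u=2 | in 111 | out 111 | prev 000 | push {}
  [4] u=3 | in 010 | out 100 | prev 000 | push {}
  [5] u=4 | in 111 | out 111 | prev 000 | push {2}
  [6] u=5 | in 111 | out 011 | prev 010 | push {1,3}
  [7] u=0 | in 111 | out 111 | ==
  [8] u=2 | in 111 | out 111 | ==
  [9] u=1 | in 011 | out 111 | ==
  [10] u=3 | in 011 | out 100 | ==

Converged values:
  [0] 111
  [1] 111
  [2] 111
  [3] 100
  [4] 111
  [5] 011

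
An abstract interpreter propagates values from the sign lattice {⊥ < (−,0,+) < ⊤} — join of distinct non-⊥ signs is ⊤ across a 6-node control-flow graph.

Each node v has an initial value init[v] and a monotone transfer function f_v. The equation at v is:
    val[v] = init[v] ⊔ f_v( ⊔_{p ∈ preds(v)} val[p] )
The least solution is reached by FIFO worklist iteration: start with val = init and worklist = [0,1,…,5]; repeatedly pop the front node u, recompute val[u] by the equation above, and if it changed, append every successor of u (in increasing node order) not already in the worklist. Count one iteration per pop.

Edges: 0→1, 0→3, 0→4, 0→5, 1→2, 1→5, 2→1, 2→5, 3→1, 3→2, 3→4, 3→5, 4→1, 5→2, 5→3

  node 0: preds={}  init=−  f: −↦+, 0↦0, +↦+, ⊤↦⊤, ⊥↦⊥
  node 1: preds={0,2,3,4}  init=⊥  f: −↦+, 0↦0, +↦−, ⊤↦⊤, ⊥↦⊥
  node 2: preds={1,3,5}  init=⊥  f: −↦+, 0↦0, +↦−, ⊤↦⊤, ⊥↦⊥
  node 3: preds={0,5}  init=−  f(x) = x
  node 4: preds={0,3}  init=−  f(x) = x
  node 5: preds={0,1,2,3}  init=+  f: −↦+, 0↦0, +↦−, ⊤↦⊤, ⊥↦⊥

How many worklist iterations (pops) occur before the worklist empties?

Worklist (10 pops):
  #1 pop 0: in=⊥ → − (no change)
  #2 pop 1: in=− → + (was ⊥); enqueue []
  #3 pop 2: in=⊤ → ⊤ (was ⊥); enqueue [1]
  #4 pop 3: in=⊤ → ⊤ (was −); enqueue [2]
  #5 pop 4: in=⊤ → ⊤ (was −); enqueue []
  #6 pop 5: in=⊤ → ⊤ (was +); enqueue [3]
  #7 pop 1: in=⊤ → ⊤ (was +); enqueue [5]
  #8 pop 2: in=⊤ → ⊤ (no change)
  #9 pop 3: in=⊤ → ⊤ (no change)
  #10 pop 5: in=⊤ → ⊤ (no change)

Fixpoint:
  val[0] = −
  val[1] = ⊤
  val[2] = ⊤
  val[3] = ⊤
  val[4] = ⊤
  val[5] = ⊤

10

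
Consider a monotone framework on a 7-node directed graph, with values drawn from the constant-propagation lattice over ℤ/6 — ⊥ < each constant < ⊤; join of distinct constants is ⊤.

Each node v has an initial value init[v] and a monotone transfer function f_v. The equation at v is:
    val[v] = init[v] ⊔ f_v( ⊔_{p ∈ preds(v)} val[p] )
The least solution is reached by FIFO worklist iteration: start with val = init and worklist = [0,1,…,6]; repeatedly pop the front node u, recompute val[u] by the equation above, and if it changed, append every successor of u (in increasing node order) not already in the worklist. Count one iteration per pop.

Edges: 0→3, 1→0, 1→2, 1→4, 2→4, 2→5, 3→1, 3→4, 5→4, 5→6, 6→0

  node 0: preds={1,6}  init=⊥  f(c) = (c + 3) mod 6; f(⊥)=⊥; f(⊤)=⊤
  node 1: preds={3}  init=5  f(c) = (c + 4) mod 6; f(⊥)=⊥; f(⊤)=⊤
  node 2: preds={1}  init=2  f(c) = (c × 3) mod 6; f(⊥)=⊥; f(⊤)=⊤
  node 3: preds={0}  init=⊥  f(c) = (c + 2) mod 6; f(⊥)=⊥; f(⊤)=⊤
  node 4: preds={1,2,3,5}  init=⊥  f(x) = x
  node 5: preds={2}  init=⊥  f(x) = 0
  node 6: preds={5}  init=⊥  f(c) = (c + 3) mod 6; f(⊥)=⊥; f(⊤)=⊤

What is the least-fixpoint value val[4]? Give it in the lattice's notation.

Trace (14 dequeues):
  [1] u=0 | in 5 | out 2 | prev ⊥ | push {}
  [2] u=1 | in ⊥ | out 5 | ==
  [3] u=2 | in 5 | out ⊤ | prev 2 | push {}
  [4] u=3 | in 2 | out 4 | prev ⊥ | push {1}
  [5] u=4 | in ⊤ | out ⊤ | prev ⊥ | push {}
  [6] u=5 | in ⊤ | out 0 | prev ⊥ | push {4}
  [7] u=6 | in 0 | out 3 | prev ⊥ | push {0}
  [8] u=1 | in 4 | out ⊤ | prev 5 | push {2}
  [9] u=4 | in ⊤ | out ⊤ | ==
  [10] u=0 | in ⊤ | out ⊤ | prev 2 | push {3}
  [11] u=2 | in ⊤ | out ⊤ | ==
  [12] u=3 | in ⊤ | out ⊤ | prev 4 | push {1,4}
  [13] u=1 | in ⊤ | out ⊤ | ==
  [14] u=4 | in ⊤ | out ⊤ | ==

Converged values:
  [0] ⊤
  [1] ⊤
  [2] ⊤
  [3] ⊤
  [4] ⊤
  [5] 0
  [6] 3

⊤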